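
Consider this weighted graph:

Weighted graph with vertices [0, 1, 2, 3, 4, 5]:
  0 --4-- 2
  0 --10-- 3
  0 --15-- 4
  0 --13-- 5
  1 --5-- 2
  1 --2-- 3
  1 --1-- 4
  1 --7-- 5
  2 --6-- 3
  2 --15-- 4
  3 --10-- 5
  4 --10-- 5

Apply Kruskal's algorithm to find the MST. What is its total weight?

Applying Kruskal's algorithm (sort edges by weight, add if no cycle):
  Add (1,4) w=1
  Add (1,3) w=2
  Add (0,2) w=4
  Add (1,2) w=5
  Skip (2,3) w=6 (creates cycle)
  Add (1,5) w=7
  Skip (0,3) w=10 (creates cycle)
  Skip (3,5) w=10 (creates cycle)
  Skip (4,5) w=10 (creates cycle)
  Skip (0,5) w=13 (creates cycle)
  Skip (0,4) w=15 (creates cycle)
  Skip (2,4) w=15 (creates cycle)
MST weight = 19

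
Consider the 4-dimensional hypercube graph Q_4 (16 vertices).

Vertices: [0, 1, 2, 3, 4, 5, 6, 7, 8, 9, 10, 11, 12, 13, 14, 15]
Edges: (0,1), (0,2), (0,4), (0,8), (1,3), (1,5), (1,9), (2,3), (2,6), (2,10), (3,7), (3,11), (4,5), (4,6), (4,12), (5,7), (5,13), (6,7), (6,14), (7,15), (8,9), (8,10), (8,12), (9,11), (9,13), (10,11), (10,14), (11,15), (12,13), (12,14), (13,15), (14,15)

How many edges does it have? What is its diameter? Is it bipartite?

The 4-dimensional hypercube Q_4 has 16 vertices and each vertex has degree 4.
Total edges = 16 * 4 / 2 = 32.
Diameter = 4 (max Hamming distance between binary labels).
Hypercubes are bipartite (partition by parity of binary representation).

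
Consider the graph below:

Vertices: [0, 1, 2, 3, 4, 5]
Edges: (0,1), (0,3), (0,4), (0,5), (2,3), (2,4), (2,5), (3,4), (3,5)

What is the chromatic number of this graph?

The graph has a maximum clique of size 3 (lower bound on chromatic number).
A valid 3-coloring: {0: 0, 1: 1, 2: 0, 3: 1, 4: 2, 5: 2}.
Chromatic number = 3.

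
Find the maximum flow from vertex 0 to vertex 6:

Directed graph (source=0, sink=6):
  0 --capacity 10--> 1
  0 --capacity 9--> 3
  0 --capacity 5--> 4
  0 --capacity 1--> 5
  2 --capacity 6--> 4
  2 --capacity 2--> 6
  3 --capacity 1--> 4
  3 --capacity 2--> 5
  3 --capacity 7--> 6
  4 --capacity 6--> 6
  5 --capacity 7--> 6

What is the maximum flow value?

Computing max flow:
  Flow on (0->3): 9/9
  Flow on (0->4): 5/5
  Flow on (0->5): 1/1
  Flow on (3->4): 1/1
  Flow on (3->5): 1/2
  Flow on (3->6): 7/7
  Flow on (4->6): 6/6
  Flow on (5->6): 2/7
Maximum flow = 15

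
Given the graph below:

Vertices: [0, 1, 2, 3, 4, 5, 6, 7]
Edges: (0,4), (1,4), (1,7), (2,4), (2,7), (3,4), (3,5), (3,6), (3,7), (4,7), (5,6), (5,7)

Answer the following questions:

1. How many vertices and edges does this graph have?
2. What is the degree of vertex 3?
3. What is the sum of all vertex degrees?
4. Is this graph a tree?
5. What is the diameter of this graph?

Count: 8 vertices, 12 edges.
Vertex 3 has neighbors [4, 5, 6, 7], degree = 4.
Handshaking lemma: 2 * 12 = 24.
A tree on 8 vertices has 7 edges. This graph has 12 edges (5 extra). Not a tree.
Diameter (longest shortest path) = 3.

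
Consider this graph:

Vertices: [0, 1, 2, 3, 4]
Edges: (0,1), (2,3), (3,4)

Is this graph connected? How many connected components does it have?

Checking connectivity: the graph has 2 connected component(s).
Components: [[0, 1], [2, 3, 4]]. The graph is NOT connected.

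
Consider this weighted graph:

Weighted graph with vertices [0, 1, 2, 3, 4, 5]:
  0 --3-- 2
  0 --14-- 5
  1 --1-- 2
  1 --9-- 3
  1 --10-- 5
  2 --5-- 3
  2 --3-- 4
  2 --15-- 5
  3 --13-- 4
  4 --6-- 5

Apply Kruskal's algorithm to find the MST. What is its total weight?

Applying Kruskal's algorithm (sort edges by weight, add if no cycle):
  Add (1,2) w=1
  Add (0,2) w=3
  Add (2,4) w=3
  Add (2,3) w=5
  Add (4,5) w=6
  Skip (1,3) w=9 (creates cycle)
  Skip (1,5) w=10 (creates cycle)
  Skip (3,4) w=13 (creates cycle)
  Skip (0,5) w=14 (creates cycle)
  Skip (2,5) w=15 (creates cycle)
MST weight = 18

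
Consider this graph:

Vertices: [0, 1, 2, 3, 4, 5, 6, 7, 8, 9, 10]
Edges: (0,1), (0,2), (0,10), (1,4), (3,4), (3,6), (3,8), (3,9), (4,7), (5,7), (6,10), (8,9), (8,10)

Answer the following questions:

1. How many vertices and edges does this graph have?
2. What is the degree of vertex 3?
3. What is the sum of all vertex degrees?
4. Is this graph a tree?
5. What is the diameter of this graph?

Count: 11 vertices, 13 edges.
Vertex 3 has neighbors [4, 6, 8, 9], degree = 4.
Handshaking lemma: 2 * 13 = 26.
A tree on 11 vertices has 10 edges. This graph has 13 edges (3 extra). Not a tree.
Diameter (longest shortest path) = 5.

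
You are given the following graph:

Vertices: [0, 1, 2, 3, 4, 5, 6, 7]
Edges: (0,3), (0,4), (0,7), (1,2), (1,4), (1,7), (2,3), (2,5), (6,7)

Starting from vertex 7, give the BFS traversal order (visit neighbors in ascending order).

BFS from vertex 7 (neighbors processed in ascending order):
Visit order: 7, 0, 1, 6, 3, 4, 2, 5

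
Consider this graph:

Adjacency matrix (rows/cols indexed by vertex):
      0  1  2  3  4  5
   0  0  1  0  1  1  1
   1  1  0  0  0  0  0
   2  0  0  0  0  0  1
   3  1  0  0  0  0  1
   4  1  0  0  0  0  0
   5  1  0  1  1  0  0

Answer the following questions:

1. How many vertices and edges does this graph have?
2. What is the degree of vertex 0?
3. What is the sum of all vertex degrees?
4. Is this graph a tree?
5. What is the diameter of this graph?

Count: 6 vertices, 6 edges.
Vertex 0 has neighbors [1, 3, 4, 5], degree = 4.
Handshaking lemma: 2 * 6 = 12.
A tree on 6 vertices has 5 edges. This graph has 6 edges (1 extra). Not a tree.
Diameter (longest shortest path) = 3.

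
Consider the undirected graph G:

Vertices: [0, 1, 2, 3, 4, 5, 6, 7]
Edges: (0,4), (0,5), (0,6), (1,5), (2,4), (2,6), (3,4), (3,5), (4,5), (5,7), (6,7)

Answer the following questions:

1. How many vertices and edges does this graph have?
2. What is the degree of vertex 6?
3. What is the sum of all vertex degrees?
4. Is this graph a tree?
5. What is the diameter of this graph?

Count: 8 vertices, 11 edges.
Vertex 6 has neighbors [0, 2, 7], degree = 3.
Handshaking lemma: 2 * 11 = 22.
A tree on 8 vertices has 7 edges. This graph has 11 edges (4 extra). Not a tree.
Diameter (longest shortest path) = 3.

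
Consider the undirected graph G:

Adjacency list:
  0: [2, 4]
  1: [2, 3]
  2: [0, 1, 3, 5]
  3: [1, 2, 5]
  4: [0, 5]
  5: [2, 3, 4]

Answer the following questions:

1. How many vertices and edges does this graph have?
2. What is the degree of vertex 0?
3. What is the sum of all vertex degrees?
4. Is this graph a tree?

Count: 6 vertices, 8 edges.
Vertex 0 has neighbors [2, 4], degree = 2.
Handshaking lemma: 2 * 8 = 16.
A tree on 6 vertices has 5 edges. This graph has 8 edges (3 extra). Not a tree.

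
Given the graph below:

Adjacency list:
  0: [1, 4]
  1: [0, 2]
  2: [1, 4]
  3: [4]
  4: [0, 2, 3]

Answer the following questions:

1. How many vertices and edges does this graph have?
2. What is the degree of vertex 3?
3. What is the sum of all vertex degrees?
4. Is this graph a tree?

Count: 5 vertices, 5 edges.
Vertex 3 has neighbors [4], degree = 1.
Handshaking lemma: 2 * 5 = 10.
A tree on 5 vertices has 4 edges. This graph has 5 edges (1 extra). Not a tree.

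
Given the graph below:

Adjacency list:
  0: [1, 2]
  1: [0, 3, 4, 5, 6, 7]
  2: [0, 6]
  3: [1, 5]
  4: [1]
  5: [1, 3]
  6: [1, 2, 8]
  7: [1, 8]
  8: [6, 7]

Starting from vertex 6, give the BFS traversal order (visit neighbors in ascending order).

BFS from vertex 6 (neighbors processed in ascending order):
Visit order: 6, 1, 2, 8, 0, 3, 4, 5, 7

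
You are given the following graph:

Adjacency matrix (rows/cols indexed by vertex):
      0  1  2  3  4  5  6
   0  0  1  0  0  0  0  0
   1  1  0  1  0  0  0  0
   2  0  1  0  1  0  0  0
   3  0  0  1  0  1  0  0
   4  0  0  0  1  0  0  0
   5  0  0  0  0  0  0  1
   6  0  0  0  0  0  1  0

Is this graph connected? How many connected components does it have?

Checking connectivity: the graph has 2 connected component(s).
Components: [[0, 1, 2, 3, 4], [5, 6]]. The graph is NOT connected.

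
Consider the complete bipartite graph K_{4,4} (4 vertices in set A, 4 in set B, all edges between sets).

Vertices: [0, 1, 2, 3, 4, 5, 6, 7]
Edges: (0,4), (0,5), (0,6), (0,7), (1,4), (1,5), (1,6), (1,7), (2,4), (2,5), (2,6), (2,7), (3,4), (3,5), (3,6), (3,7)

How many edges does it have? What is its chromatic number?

K_{4,4} has 4 * 4 = 16 edges.
Bipartite graphs have chromatic number 2 (color each partition differently).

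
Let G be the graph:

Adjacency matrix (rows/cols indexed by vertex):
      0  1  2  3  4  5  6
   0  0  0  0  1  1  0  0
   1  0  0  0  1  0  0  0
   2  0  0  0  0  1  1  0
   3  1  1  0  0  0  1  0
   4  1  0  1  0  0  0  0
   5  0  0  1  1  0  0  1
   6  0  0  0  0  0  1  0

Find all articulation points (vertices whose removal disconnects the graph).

An articulation point is a vertex whose removal disconnects the graph.
Articulation points: [3, 5]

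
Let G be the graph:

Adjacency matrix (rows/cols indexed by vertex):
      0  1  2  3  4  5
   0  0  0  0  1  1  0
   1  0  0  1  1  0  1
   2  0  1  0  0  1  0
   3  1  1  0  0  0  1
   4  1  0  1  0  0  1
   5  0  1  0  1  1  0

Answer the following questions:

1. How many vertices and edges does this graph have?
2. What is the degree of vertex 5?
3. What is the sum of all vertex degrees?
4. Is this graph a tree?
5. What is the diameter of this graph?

Count: 6 vertices, 8 edges.
Vertex 5 has neighbors [1, 3, 4], degree = 3.
Handshaking lemma: 2 * 8 = 16.
A tree on 6 vertices has 5 edges. This graph has 8 edges (3 extra). Not a tree.
Diameter (longest shortest path) = 2.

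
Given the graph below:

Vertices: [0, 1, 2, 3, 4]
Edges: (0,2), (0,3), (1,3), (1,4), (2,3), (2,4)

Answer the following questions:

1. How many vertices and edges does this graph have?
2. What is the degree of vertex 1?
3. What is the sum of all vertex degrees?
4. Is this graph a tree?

Count: 5 vertices, 6 edges.
Vertex 1 has neighbors [3, 4], degree = 2.
Handshaking lemma: 2 * 6 = 12.
A tree on 5 vertices has 4 edges. This graph has 6 edges (2 extra). Not a tree.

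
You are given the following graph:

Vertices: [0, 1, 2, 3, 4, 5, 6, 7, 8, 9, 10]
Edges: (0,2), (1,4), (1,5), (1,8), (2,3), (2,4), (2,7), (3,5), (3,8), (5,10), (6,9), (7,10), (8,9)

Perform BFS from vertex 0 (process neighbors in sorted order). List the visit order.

BFS from vertex 0 (neighbors processed in ascending order):
Visit order: 0, 2, 3, 4, 7, 5, 8, 1, 10, 9, 6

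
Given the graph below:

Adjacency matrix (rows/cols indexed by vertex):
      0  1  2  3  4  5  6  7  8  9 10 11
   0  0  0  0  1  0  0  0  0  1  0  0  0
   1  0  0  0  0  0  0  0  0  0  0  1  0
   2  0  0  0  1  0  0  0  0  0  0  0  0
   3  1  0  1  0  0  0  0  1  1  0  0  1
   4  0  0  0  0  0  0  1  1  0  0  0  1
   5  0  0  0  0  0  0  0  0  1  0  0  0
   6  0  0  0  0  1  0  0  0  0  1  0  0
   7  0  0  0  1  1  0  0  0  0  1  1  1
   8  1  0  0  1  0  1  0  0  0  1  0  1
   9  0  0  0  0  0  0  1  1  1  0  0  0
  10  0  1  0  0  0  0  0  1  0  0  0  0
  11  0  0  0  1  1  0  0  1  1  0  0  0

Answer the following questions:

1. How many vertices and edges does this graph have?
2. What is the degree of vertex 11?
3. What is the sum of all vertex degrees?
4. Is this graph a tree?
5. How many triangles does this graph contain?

Count: 12 vertices, 17 edges.
Vertex 11 has neighbors [3, 4, 7, 8], degree = 4.
Handshaking lemma: 2 * 17 = 34.
A tree on 12 vertices has 11 edges. This graph has 17 edges (6 extra). Not a tree.
Number of triangles = 4.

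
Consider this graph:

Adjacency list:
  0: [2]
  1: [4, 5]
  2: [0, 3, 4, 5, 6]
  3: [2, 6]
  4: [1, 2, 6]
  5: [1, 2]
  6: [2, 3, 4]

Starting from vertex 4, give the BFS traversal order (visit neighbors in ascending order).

BFS from vertex 4 (neighbors processed in ascending order):
Visit order: 4, 1, 2, 6, 5, 0, 3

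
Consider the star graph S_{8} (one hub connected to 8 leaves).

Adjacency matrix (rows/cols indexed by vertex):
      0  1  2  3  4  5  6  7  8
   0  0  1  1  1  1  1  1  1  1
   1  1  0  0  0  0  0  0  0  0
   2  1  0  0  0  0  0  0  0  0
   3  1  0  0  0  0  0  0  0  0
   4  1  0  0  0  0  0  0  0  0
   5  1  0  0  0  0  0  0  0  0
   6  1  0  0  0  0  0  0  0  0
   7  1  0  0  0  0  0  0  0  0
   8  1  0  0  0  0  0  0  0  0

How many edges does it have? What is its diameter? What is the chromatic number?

Star graph S_{8}: the hub connects to all 8 leaves.
Edges = 8.
Diameter = 2 (any leaf to hub is 1, leaf to leaf through hub is 2).
Star graphs are bipartite (hub vs leaves), so chromatic number = 2.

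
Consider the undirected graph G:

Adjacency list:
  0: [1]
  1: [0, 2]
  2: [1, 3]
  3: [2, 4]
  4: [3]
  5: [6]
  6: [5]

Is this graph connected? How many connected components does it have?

Checking connectivity: the graph has 2 connected component(s).
Components: [[0, 1, 2, 3, 4], [5, 6]]. The graph is NOT connected.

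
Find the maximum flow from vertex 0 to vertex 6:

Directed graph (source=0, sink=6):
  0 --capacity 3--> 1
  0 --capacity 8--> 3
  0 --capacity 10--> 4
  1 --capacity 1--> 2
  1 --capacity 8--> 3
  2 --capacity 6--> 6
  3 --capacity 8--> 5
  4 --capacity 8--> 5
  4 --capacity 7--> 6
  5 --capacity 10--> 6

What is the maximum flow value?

Computing max flow:
  Flow on (0->1): 1/3
  Flow on (0->3): 8/8
  Flow on (0->4): 9/10
  Flow on (1->2): 1/1
  Flow on (2->6): 1/6
  Flow on (3->5): 8/8
  Flow on (4->5): 2/8
  Flow on (4->6): 7/7
  Flow on (5->6): 10/10
Maximum flow = 18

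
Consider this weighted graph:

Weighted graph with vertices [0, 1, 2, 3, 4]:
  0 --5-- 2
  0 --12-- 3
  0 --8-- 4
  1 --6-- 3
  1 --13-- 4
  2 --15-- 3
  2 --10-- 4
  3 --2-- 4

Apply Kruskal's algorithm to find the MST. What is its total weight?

Applying Kruskal's algorithm (sort edges by weight, add if no cycle):
  Add (3,4) w=2
  Add (0,2) w=5
  Add (1,3) w=6
  Add (0,4) w=8
  Skip (2,4) w=10 (creates cycle)
  Skip (0,3) w=12 (creates cycle)
  Skip (1,4) w=13 (creates cycle)
  Skip (2,3) w=15 (creates cycle)
MST weight = 21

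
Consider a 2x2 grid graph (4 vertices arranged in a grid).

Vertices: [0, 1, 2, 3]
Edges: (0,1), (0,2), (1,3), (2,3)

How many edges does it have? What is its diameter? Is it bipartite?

A 2x2 grid has 2 vertical edges and 2 horizontal edges.
Total edges = 2 + 2 = 4.
Diameter = (2-1) + (2-1) = 2 (corner to opposite corner).
Grid graphs are bipartite (checkerboard coloring).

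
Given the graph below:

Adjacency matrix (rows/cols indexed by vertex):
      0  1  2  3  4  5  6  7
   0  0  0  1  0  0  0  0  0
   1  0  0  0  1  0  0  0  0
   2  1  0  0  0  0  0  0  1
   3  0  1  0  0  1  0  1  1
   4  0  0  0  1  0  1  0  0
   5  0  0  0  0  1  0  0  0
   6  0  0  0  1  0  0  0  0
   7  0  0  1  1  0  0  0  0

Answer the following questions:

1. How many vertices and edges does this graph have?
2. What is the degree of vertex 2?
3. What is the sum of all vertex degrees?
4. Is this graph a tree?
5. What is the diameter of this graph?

Count: 8 vertices, 7 edges.
Vertex 2 has neighbors [0, 7], degree = 2.
Handshaking lemma: 2 * 7 = 14.
A graph is a tree iff it is connected and has exactly n-1 edges. This graph is connected (all 8 vertices in one component) and has 8-1 = 7 edges. It is a tree.
Diameter (longest shortest path) = 5.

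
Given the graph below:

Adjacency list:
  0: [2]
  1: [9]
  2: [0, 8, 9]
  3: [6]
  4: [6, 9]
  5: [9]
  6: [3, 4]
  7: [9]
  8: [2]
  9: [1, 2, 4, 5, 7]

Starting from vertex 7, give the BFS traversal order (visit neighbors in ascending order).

BFS from vertex 7 (neighbors processed in ascending order):
Visit order: 7, 9, 1, 2, 4, 5, 0, 8, 6, 3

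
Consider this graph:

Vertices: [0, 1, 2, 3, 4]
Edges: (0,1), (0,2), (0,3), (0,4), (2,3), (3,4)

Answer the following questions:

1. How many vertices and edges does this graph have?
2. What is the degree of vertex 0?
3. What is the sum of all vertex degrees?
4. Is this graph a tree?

Count: 5 vertices, 6 edges.
Vertex 0 has neighbors [1, 2, 3, 4], degree = 4.
Handshaking lemma: 2 * 6 = 12.
A tree on 5 vertices has 4 edges. This graph has 6 edges (2 extra). Not a tree.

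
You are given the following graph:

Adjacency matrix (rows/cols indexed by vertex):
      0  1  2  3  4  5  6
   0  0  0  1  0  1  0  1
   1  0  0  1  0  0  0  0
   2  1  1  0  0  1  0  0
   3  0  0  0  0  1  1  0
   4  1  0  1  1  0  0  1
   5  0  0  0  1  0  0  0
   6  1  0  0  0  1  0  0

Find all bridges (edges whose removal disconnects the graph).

A bridge is an edge whose removal increases the number of connected components.
Bridges found: (1,2), (3,4), (3,5)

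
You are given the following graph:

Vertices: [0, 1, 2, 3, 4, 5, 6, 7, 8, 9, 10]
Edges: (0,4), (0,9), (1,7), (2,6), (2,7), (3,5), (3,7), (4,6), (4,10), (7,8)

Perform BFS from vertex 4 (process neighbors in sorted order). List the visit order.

BFS from vertex 4 (neighbors processed in ascending order):
Visit order: 4, 0, 6, 10, 9, 2, 7, 1, 3, 8, 5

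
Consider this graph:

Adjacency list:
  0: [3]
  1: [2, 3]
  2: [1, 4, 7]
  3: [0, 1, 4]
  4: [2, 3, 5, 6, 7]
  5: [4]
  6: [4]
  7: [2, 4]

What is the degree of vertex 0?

Vertex 0 has neighbors [3], so deg(0) = 1.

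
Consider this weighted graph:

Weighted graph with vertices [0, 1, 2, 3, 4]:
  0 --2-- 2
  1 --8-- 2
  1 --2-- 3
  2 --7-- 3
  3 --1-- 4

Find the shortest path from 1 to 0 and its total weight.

Using Dijkstra's algorithm from vertex 1:
Shortest path: 1 -> 2 -> 0
Total weight: 8 + 2 = 10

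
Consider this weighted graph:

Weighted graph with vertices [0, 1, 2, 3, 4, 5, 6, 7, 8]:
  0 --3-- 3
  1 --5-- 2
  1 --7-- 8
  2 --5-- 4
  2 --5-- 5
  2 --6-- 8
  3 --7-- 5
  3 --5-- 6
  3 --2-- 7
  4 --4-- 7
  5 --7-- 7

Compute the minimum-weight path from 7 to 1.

Using Dijkstra's algorithm from vertex 7:
Shortest path: 7 -> 4 -> 2 -> 1
Total weight: 4 + 5 + 5 = 14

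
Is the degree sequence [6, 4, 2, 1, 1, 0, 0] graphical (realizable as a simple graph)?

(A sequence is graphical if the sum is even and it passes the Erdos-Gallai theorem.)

Sum of degrees = 14. Sum is even but fails Erdos-Gallai. The sequence is NOT graphical.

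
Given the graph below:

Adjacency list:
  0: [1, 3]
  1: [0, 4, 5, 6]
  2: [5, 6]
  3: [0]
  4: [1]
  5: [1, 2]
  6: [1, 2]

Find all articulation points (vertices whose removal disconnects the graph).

An articulation point is a vertex whose removal disconnects the graph.
Articulation points: [0, 1]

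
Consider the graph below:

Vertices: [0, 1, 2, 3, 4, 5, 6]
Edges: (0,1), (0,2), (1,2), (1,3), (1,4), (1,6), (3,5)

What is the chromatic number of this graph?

The graph has a maximum clique of size 3 (lower bound on chromatic number).
A valid 3-coloring: {0: 1, 1: 0, 2: 2, 3: 1, 4: 1, 5: 0, 6: 1}.
Chromatic number = 3.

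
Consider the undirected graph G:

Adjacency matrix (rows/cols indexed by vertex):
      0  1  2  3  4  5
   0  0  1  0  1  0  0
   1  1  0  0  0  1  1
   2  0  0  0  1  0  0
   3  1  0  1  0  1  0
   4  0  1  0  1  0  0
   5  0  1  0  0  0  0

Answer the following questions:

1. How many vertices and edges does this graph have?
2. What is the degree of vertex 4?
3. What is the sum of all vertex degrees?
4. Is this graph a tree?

Count: 6 vertices, 6 edges.
Vertex 4 has neighbors [1, 3], degree = 2.
Handshaking lemma: 2 * 6 = 12.
A tree on 6 vertices has 5 edges. This graph has 6 edges (1 extra). Not a tree.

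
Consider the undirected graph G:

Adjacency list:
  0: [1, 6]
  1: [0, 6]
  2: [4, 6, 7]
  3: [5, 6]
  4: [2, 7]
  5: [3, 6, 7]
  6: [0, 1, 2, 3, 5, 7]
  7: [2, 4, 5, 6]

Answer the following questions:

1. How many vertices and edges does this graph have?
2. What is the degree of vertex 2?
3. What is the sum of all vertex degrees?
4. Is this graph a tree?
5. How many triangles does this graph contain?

Count: 8 vertices, 12 edges.
Vertex 2 has neighbors [4, 6, 7], degree = 3.
Handshaking lemma: 2 * 12 = 24.
A tree on 8 vertices has 7 edges. This graph has 12 edges (5 extra). Not a tree.
Number of triangles = 5.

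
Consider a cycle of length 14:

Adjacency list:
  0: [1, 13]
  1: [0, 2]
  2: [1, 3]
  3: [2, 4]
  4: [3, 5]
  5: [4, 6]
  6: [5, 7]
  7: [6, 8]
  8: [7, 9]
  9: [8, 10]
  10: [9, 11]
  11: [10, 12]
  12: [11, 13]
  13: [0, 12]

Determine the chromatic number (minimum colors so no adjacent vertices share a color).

This is an even cycle (C_14). Even cycles are bipartite.
Chromatic number = 2.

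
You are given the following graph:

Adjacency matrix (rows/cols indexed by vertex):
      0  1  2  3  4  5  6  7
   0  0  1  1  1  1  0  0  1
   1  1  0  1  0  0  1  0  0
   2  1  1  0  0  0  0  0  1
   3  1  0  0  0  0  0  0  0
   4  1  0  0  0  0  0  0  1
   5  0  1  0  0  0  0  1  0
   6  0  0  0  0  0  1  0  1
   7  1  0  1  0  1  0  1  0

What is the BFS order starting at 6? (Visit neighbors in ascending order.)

BFS from vertex 6 (neighbors processed in ascending order):
Visit order: 6, 5, 7, 1, 0, 2, 4, 3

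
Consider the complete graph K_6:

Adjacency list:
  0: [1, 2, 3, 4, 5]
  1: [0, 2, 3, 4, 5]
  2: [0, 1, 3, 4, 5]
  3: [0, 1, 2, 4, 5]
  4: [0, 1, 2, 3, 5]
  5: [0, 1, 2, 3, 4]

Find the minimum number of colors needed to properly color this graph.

In K_6, every vertex is adjacent to every other vertex.
Each vertex needs a unique color.
Chromatic number = 6.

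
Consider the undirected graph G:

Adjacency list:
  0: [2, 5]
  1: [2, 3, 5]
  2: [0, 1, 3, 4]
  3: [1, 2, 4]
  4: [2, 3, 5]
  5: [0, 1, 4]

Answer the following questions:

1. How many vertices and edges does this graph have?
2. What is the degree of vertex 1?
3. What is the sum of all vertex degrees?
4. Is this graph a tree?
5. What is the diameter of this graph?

Count: 6 vertices, 9 edges.
Vertex 1 has neighbors [2, 3, 5], degree = 3.
Handshaking lemma: 2 * 9 = 18.
A tree on 6 vertices has 5 edges. This graph has 9 edges (4 extra). Not a tree.
Diameter (longest shortest path) = 2.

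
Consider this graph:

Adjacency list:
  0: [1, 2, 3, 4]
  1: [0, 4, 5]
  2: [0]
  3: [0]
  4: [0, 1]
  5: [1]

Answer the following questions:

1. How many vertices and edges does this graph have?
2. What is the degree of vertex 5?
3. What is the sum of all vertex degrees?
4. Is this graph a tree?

Count: 6 vertices, 6 edges.
Vertex 5 has neighbors [1], degree = 1.
Handshaking lemma: 2 * 6 = 12.
A tree on 6 vertices has 5 edges. This graph has 6 edges (1 extra). Not a tree.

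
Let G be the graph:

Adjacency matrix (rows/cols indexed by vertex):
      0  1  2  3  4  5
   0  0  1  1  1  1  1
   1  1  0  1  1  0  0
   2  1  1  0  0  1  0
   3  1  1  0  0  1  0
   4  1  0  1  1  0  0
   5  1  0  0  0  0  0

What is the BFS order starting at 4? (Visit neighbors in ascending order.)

BFS from vertex 4 (neighbors processed in ascending order):
Visit order: 4, 0, 2, 3, 1, 5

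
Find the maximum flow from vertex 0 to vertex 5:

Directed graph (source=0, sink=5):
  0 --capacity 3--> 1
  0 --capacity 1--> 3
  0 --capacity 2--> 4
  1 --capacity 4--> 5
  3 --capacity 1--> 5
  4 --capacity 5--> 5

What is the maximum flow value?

Computing max flow:
  Flow on (0->1): 3/3
  Flow on (0->3): 1/1
  Flow on (0->4): 2/2
  Flow on (1->5): 3/4
  Flow on (3->5): 1/1
  Flow on (4->5): 2/5
Maximum flow = 6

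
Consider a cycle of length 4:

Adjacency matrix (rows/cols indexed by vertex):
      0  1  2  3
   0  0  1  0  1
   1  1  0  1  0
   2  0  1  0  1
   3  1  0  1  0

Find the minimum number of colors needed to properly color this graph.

This is an even cycle (C_4). Even cycles are bipartite.
Chromatic number = 2.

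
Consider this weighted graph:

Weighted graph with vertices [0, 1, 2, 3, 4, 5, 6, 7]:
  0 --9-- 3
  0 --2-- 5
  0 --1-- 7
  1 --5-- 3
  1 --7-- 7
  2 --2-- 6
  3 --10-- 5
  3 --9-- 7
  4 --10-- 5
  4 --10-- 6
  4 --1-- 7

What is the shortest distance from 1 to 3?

Using Dijkstra's algorithm from vertex 1:
Shortest path: 1 -> 3
Total weight: 5 = 5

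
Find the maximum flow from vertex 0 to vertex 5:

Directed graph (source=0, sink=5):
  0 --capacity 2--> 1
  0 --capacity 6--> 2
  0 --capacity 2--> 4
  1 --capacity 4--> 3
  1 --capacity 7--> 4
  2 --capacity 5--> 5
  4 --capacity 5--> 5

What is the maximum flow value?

Computing max flow:
  Flow on (0->1): 2/2
  Flow on (0->2): 5/6
  Flow on (0->4): 2/2
  Flow on (1->4): 2/7
  Flow on (2->5): 5/5
  Flow on (4->5): 4/5
Maximum flow = 9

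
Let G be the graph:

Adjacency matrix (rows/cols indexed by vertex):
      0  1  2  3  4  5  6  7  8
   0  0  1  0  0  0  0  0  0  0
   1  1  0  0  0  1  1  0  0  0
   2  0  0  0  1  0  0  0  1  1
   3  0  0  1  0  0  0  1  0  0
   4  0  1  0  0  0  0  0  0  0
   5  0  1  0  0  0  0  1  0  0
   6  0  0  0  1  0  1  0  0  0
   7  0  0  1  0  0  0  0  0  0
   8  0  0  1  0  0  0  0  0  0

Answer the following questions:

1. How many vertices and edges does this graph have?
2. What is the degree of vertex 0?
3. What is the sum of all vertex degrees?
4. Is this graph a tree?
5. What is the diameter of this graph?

Count: 9 vertices, 8 edges.
Vertex 0 has neighbors [1], degree = 1.
Handshaking lemma: 2 * 8 = 16.
A graph is a tree iff it is connected and has exactly n-1 edges. This graph is connected (all 9 vertices in one component) and has 9-1 = 8 edges. It is a tree.
Diameter (longest shortest path) = 6.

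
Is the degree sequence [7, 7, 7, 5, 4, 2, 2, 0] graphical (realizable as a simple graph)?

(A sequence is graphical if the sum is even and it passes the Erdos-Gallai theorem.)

Sum of degrees = 34. Sum is even but fails Erdos-Gallai. The sequence is NOT graphical.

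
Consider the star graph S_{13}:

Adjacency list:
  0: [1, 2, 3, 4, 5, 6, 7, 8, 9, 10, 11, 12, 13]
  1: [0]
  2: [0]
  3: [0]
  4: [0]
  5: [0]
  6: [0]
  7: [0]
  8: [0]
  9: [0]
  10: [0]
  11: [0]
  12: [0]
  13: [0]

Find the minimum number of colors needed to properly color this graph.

S_{13} has one hub adjacent to 13 leaves; leaves are pairwise non-adjacent.
Color the hub 0 and every leaf 1.
Chromatic number = 2.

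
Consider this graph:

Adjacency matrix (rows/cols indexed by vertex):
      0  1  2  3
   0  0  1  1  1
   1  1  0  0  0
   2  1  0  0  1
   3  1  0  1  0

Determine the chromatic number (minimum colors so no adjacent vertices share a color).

The graph has a maximum clique of size 3 (lower bound on chromatic number).
A valid 3-coloring: {0: 0, 1: 1, 2: 1, 3: 2}.
Chromatic number = 3.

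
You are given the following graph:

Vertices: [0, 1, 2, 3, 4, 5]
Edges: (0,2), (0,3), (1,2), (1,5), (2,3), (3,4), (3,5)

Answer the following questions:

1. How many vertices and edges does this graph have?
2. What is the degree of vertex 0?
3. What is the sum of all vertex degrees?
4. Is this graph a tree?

Count: 6 vertices, 7 edges.
Vertex 0 has neighbors [2, 3], degree = 2.
Handshaking lemma: 2 * 7 = 14.
A tree on 6 vertices has 5 edges. This graph has 7 edges (2 extra). Not a tree.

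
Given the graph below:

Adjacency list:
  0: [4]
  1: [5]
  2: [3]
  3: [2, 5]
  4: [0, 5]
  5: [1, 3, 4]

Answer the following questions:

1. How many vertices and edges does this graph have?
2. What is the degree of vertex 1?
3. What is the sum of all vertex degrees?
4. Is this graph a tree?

Count: 6 vertices, 5 edges.
Vertex 1 has neighbors [5], degree = 1.
Handshaking lemma: 2 * 5 = 10.
A graph is a tree iff it is connected and has exactly n-1 edges. This graph is connected (all 6 vertices in one component) and has 6-1 = 5 edges. It is a tree.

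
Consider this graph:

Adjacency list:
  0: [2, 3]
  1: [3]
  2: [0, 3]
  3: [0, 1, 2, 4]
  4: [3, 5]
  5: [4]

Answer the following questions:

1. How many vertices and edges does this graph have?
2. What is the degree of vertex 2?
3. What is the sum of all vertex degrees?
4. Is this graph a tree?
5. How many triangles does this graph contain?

Count: 6 vertices, 6 edges.
Vertex 2 has neighbors [0, 3], degree = 2.
Handshaking lemma: 2 * 6 = 12.
A tree on 6 vertices has 5 edges. This graph has 6 edges (1 extra). Not a tree.
Number of triangles = 1.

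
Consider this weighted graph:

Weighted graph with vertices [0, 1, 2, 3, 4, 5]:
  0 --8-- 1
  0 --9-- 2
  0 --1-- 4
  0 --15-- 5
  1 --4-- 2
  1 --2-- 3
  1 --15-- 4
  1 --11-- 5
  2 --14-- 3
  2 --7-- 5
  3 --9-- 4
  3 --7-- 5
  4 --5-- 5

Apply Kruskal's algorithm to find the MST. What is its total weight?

Applying Kruskal's algorithm (sort edges by weight, add if no cycle):
  Add (0,4) w=1
  Add (1,3) w=2
  Add (1,2) w=4
  Add (4,5) w=5
  Add (2,5) w=7
  Skip (3,5) w=7 (creates cycle)
  Skip (0,1) w=8 (creates cycle)
  Skip (0,2) w=9 (creates cycle)
  Skip (3,4) w=9 (creates cycle)
  Skip (1,5) w=11 (creates cycle)
  Skip (2,3) w=14 (creates cycle)
  Skip (0,5) w=15 (creates cycle)
  Skip (1,4) w=15 (creates cycle)
MST weight = 19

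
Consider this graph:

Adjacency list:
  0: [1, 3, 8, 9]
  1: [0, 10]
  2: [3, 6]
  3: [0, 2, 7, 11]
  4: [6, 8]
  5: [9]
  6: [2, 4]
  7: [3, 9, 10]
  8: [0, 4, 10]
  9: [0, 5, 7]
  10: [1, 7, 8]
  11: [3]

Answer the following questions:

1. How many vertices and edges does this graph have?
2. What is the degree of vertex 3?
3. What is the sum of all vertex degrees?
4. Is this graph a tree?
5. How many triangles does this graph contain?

Count: 12 vertices, 15 edges.
Vertex 3 has neighbors [0, 2, 7, 11], degree = 4.
Handshaking lemma: 2 * 15 = 30.
A tree on 12 vertices has 11 edges. This graph has 15 edges (4 extra). Not a tree.
Number of triangles = 0.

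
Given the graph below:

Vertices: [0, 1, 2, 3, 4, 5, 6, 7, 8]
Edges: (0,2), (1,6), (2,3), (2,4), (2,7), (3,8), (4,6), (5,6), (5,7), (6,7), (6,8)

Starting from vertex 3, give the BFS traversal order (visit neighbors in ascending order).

BFS from vertex 3 (neighbors processed in ascending order):
Visit order: 3, 2, 8, 0, 4, 7, 6, 5, 1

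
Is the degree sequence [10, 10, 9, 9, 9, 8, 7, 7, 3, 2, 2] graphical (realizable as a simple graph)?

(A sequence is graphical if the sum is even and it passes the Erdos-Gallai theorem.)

Sum of degrees = 76. Sum is even but fails Erdos-Gallai. The sequence is NOT graphical.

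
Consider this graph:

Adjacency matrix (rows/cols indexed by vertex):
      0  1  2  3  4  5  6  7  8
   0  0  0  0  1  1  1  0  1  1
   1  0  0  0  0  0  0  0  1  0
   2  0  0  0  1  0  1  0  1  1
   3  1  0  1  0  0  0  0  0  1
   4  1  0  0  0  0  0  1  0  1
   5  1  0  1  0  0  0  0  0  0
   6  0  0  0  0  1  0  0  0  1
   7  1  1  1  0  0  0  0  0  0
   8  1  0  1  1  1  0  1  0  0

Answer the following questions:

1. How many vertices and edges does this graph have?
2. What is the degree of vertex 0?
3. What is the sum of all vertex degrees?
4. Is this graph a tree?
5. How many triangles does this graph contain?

Count: 9 vertices, 14 edges.
Vertex 0 has neighbors [3, 4, 5, 7, 8], degree = 5.
Handshaking lemma: 2 * 14 = 28.
A tree on 9 vertices has 8 edges. This graph has 14 edges (6 extra). Not a tree.
Number of triangles = 4.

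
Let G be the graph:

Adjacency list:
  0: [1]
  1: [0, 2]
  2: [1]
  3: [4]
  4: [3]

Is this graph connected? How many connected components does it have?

Checking connectivity: the graph has 2 connected component(s).
Components: [[0, 1, 2], [3, 4]]. The graph is NOT connected.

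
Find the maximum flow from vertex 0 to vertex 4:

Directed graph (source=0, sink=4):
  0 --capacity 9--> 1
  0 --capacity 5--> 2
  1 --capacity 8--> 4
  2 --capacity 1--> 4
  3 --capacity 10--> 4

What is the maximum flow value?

Computing max flow:
  Flow on (0->1): 8/9
  Flow on (0->2): 1/5
  Flow on (1->4): 8/8
  Flow on (2->4): 1/1
Maximum flow = 9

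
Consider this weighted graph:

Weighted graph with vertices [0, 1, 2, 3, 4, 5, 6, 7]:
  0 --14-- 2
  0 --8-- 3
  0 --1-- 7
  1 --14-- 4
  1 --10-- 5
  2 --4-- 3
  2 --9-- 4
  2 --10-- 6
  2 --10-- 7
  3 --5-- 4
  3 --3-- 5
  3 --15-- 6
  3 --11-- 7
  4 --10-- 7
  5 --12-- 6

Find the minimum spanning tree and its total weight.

Applying Kruskal's algorithm (sort edges by weight, add if no cycle):
  Add (0,7) w=1
  Add (3,5) w=3
  Add (2,3) w=4
  Add (3,4) w=5
  Add (0,3) w=8
  Skip (2,4) w=9 (creates cycle)
  Add (1,5) w=10
  Skip (2,7) w=10 (creates cycle)
  Add (2,6) w=10
  Skip (4,7) w=10 (creates cycle)
  Skip (3,7) w=11 (creates cycle)
  Skip (5,6) w=12 (creates cycle)
  Skip (0,2) w=14 (creates cycle)
  Skip (1,4) w=14 (creates cycle)
  Skip (3,6) w=15 (creates cycle)
MST weight = 41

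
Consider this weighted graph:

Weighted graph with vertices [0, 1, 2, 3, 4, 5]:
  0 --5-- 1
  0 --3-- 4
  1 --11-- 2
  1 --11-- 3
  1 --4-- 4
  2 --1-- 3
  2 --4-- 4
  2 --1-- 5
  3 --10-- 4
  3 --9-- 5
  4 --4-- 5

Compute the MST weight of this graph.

Applying Kruskal's algorithm (sort edges by weight, add if no cycle):
  Add (2,5) w=1
  Add (2,3) w=1
  Add (0,4) w=3
  Add (1,4) w=4
  Add (2,4) w=4
  Skip (4,5) w=4 (creates cycle)
  Skip (0,1) w=5 (creates cycle)
  Skip (3,5) w=9 (creates cycle)
  Skip (3,4) w=10 (creates cycle)
  Skip (1,2) w=11 (creates cycle)
  Skip (1,3) w=11 (creates cycle)
MST weight = 13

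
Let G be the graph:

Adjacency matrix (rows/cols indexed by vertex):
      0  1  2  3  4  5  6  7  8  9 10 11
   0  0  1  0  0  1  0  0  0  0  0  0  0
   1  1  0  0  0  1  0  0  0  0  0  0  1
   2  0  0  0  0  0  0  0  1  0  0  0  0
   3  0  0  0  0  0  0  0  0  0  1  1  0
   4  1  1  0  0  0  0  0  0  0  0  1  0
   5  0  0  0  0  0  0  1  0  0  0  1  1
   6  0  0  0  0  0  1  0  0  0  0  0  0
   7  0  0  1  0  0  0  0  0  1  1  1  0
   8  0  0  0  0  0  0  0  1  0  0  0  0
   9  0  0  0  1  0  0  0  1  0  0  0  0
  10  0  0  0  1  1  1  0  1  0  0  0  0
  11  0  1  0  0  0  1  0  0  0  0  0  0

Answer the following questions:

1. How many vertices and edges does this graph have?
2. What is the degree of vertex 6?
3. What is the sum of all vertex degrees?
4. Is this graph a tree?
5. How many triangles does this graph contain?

Count: 12 vertices, 14 edges.
Vertex 6 has neighbors [5], degree = 1.
Handshaking lemma: 2 * 14 = 28.
A tree on 12 vertices has 11 edges. This graph has 14 edges (3 extra). Not a tree.
Number of triangles = 1.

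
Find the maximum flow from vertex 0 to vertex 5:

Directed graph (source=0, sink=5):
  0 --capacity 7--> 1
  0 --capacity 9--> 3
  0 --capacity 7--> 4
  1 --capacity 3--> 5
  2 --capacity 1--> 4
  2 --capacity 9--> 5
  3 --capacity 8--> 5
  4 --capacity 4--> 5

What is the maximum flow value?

Computing max flow:
  Flow on (0->1): 3/7
  Flow on (0->3): 8/9
  Flow on (0->4): 4/7
  Flow on (1->5): 3/3
  Flow on (3->5): 8/8
  Flow on (4->5): 4/4
Maximum flow = 15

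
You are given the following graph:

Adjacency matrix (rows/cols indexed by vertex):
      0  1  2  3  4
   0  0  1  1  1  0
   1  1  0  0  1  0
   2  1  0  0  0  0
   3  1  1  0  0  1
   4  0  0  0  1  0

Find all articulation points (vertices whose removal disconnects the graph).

An articulation point is a vertex whose removal disconnects the graph.
Articulation points: [0, 3]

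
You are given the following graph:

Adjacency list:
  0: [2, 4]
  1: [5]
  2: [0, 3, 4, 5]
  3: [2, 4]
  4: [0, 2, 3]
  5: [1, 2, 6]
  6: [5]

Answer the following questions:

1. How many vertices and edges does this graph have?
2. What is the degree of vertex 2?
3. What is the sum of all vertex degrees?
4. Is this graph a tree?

Count: 7 vertices, 8 edges.
Vertex 2 has neighbors [0, 3, 4, 5], degree = 4.
Handshaking lemma: 2 * 8 = 16.
A tree on 7 vertices has 6 edges. This graph has 8 edges (2 extra). Not a tree.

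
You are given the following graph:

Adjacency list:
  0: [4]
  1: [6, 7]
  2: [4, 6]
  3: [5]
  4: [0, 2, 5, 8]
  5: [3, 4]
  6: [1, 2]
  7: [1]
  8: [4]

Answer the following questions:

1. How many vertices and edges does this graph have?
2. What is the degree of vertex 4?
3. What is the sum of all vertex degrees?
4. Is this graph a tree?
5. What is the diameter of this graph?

Count: 9 vertices, 8 edges.
Vertex 4 has neighbors [0, 2, 5, 8], degree = 4.
Handshaking lemma: 2 * 8 = 16.
A graph is a tree iff it is connected and has exactly n-1 edges. This graph is connected (all 9 vertices in one component) and has 9-1 = 8 edges. It is a tree.
Diameter (longest shortest path) = 6.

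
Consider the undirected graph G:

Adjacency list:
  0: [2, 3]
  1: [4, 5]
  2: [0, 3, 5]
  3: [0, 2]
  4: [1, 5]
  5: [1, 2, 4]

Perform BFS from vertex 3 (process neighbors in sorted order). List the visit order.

BFS from vertex 3 (neighbors processed in ascending order):
Visit order: 3, 0, 2, 5, 1, 4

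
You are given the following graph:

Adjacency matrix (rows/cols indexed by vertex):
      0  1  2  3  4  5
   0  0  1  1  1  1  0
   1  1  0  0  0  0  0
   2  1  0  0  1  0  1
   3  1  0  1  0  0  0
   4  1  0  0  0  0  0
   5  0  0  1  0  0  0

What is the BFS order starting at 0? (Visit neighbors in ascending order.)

BFS from vertex 0 (neighbors processed in ascending order):
Visit order: 0, 1, 2, 3, 4, 5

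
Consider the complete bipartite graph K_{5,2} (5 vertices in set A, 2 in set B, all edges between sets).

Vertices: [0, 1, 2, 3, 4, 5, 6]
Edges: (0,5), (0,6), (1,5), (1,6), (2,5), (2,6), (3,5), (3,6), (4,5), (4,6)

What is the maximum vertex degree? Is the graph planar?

Set-A vertices have degree 2; set-B vertices have degree 5. Maximum degree = max(5,2) = 5.
min(5,2) <= 2, so K_{5,2} avoids a K_{3,3} subdivision and is planar.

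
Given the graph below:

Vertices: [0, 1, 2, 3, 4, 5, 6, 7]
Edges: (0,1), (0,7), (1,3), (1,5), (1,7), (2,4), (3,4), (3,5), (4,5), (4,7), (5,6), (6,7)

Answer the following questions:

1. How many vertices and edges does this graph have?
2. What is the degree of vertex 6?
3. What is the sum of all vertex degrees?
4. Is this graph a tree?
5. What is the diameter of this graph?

Count: 8 vertices, 12 edges.
Vertex 6 has neighbors [5, 7], degree = 2.
Handshaking lemma: 2 * 12 = 24.
A tree on 8 vertices has 7 edges. This graph has 12 edges (5 extra). Not a tree.
Diameter (longest shortest path) = 3.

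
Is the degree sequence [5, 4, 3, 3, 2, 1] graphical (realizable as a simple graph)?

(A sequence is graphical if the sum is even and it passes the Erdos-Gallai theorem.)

Sum of degrees = 18. Sum is even and passes Erdos-Gallai. The sequence IS graphical.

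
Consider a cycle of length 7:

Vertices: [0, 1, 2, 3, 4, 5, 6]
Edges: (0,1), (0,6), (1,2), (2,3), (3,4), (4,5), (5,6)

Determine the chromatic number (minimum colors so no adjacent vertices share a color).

This is an odd cycle (C_7). Odd cycles are not bipartite (any 2-coloring forces two adjacent vertices to match), and 3 colors suffice.
Chromatic number = 3.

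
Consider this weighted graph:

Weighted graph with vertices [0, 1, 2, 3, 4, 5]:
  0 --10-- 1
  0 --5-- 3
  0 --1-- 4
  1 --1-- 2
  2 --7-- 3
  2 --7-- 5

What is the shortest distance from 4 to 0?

Using Dijkstra's algorithm from vertex 4:
Shortest path: 4 -> 0
Total weight: 1 = 1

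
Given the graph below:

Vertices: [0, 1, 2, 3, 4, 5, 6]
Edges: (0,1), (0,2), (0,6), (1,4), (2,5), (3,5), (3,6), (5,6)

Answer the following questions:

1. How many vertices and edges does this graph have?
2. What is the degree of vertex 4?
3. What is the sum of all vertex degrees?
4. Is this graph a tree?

Count: 7 vertices, 8 edges.
Vertex 4 has neighbors [1], degree = 1.
Handshaking lemma: 2 * 8 = 16.
A tree on 7 vertices has 6 edges. This graph has 8 edges (2 extra). Not a tree.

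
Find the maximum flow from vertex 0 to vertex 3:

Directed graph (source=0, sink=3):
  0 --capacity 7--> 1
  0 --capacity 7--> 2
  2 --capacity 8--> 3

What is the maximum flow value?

Computing max flow:
  Flow on (0->2): 7/7
  Flow on (2->3): 7/8
Maximum flow = 7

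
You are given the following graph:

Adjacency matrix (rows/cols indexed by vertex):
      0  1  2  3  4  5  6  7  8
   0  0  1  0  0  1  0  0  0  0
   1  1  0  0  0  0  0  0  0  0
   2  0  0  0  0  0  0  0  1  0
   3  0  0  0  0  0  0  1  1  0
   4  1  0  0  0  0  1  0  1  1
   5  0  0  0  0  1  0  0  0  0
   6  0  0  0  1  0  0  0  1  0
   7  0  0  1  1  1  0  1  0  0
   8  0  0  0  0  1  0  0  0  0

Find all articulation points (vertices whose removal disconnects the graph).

An articulation point is a vertex whose removal disconnects the graph.
Articulation points: [0, 4, 7]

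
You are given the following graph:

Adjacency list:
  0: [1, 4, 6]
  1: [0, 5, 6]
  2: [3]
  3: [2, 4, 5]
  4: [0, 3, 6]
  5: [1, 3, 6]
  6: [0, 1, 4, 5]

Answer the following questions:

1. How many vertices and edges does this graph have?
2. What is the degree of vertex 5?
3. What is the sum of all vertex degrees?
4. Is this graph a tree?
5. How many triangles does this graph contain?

Count: 7 vertices, 10 edges.
Vertex 5 has neighbors [1, 3, 6], degree = 3.
Handshaking lemma: 2 * 10 = 20.
A tree on 7 vertices has 6 edges. This graph has 10 edges (4 extra). Not a tree.
Number of triangles = 3.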